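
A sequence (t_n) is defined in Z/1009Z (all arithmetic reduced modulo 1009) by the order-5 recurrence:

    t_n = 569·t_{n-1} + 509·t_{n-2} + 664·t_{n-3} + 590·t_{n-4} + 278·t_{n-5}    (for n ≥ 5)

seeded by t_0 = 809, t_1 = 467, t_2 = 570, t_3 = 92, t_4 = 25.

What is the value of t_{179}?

t_5 = 569·25 + 509·92 + 664·570 + 590·467 + 278·809 = 586
t_6 = 569·586 + 509·25 + 664·92 + 590·570 + 278·467 = 588
t_7 = 569·588 + 509·586 + 664·25 + 590·92 + 278·570 = 500
t_8 = 569·500 + 509·588 + 664·586 + 590·25 + 278·92 = 186
t_9 = 569·186 + 509·500 + 664·588 + 590·586 + 278·25 = 619
t_10 = 569·619 + 509·186 + 664·500 + 590·588 + 278·586 = 220
Continuing the recurrence:
  t_11 = 102;  t_12 = 376;  t_13 = 471;  t_14 = 604;  t_15 = 914;  t_16 = 40
  t_17 = 120;  t_18 = 286;  t_19 = 5;  t_20 = 282;  t_21 = 957;  t_22 = 526
  t_23 = 699;  t_24 = 588;  t_25 = 650;  t_26 = 418;  t_27 = 226;  t_28 = 480
  t_29 = 861;  t_30 = 922;  t_31 = 478;  t_32 = 216;  t_33 = 399;  t_34 = 889
  t_35 = 290;  t_36 = 583;  t_37 = 923;  t_38 = 211;  t_39 = 782;  t_40 = 644
  t_41 = 858;  t_42 = 21;  t_43 = 878;  t_44 = 381;  t_45 = 737;  t_46 = 282
  t_47 = 733;  t_48 = 312;  t_49 = 218;  t_50 = 658;  t_51 = 670;  t_52 = 625
  t_53 = 899;  t_54 = 997;  t_55 = 108;  t_56 = 526;  t_57 = 89;  t_58 = 286
  t_59 = 175;  t_60 = 867;  t_61 = 382;  t_62 = 712;  t_63 = 907;  t_64 = 226
  t_65 = 796;  t_66 = 353;  t_67 = 876;  t_68 = 958;  t_69 = 168;  t_70 = 216
  t_71 = 488;  t_72 = 252;  t_73 = 620;  t_74 = 494;  t_75 = 44;  t_76 = 839
  t_77 = 391;  t_78 = 378;  t_79 = 373;  t_80 = 56;  t_81 = 293;  t_82 = 708
  t_83 = 173;  t_84 = 48;  t_85 = 16;  t_86 = 813;  t_87 = 361;  t_88 = 973
  t_89 = 410;  t_90 = 418;  t_91 = 955;  t_92 = 642;  t_93 = 705;  t_94 = 280
  t_95 = 626;  t_96 = 740;  t_97 = 486;  t_98 = 295;  t_99 = 700;  t_100 = 575
  t_101 = 584;  t_102 = 455;  t_103 = 181;  t_104 = 5;  t_105 = 467;  t_106 = 955
  t_107 = 626;  t_108 = 899;  t_109 = 680;  t_110 = 27;  t_111 = 38;  t_112 = 703
  t_113 = 697;  t_114 = 847;  t_115 = 545;  t_116 = 844;  t_117 = 532;  t_118 = 741
  t_119 = 712;  t_120 = 94;  t_121 = 443;  t_122 = 662;  t_123 = 148;  t_124 = 78
  t_125 = 233;  t_126 = 292;  t_127 = 475;  t_128 = 893;  t_129 = 97;  t_130 = 716
  t_131 = 573;  t_132 = 200;  t_133 = 790;  t_134 = 876;  t_135 = 468;  t_136 = 530
  t_137 = 494;  t_138 = 821;  t_139 = 988;  t_140 = 266;  t_141 = 583;  t_142 = 314
  t_143 = 145;  t_144 = 588;  t_145 = 566;  t_146 = 465;  t_147 = 1008;  t_148 = 260
  t_149 = 90;  t_150 = 103;  t_151 = 119;  t_152 = 50;  t_153 = 273;  t_154 = 515
  t_155 = 5;  t_156 = 298;  t_157 = 899;  t_158 = 953;  t_159 = 861;  t_160 = 535
  t_161 = 980;  t_162 = 85;  t_163 = 409;  t_164 = 502;  t_165 = 804;  t_166 = 505
  t_167 = 302;  t_168 = 381;  t_169 = 980;  t_170 = 399;  t_171 = 840;  t_172 = 892
  t_173 = 359;  t_174 = 537;  t_175 = 46;  t_176 = 109;  t_177 = 752
t_178 = 569·752 + 509·109 + 664·46 + 590·537 + 278·359 = 247
t_179 = 569·247 + 509·752 + 664·109 + 590·46 + 278·537 = 228

228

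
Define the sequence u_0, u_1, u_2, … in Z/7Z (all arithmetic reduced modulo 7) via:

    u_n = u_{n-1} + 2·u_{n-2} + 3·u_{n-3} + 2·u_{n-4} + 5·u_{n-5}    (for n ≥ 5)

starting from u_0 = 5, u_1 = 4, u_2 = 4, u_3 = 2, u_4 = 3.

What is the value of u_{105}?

2

u_5 = 1·3 + 2·2 + 3·4 + 2·4 + 5·5 = 3
u_6 = 1·3 + 2·3 + 3·2 + 2·4 + 5·4 = 1
u_7 = 1·1 + 2·3 + 3·3 + 2·2 + 5·4 = 5
u_8 = 1·5 + 2·1 + 3·3 + 2·3 + 5·2 = 4
u_9 = 1·4 + 2·5 + 3·1 + 2·3 + 5·3 = 3
u_10 = 1·3 + 2·4 + 3·5 + 2·1 + 5·3 = 1
u_11 = 1·1 + 2·3 + 3·4 + 2·5 + 5·1 = 6
u_12 = 1·6 + 2·1 + 3·3 + 2·4 + 5·5 = 1
u_13 = 1·1 + 2·6 + 3·1 + 2·3 + 5·4 = 0
u_14 = 1·0 + 2·1 + 3·6 + 2·1 + 5·3 = 2
u_15 = 1·2 + 2·0 + 3·1 + 2·6 + 5·1 = 1
u_16 = 1·1 + 2·2 + 3·0 + 2·1 + 5·6 = 2
u_17 = 1·2 + 2·1 + 3·2 + 2·0 + 5·1 = 1
u_18 = 1·1 + 2·2 + 3·1 + 2·2 + 5·0 = 5
u_19 = 1·5 + 2·1 + 3·2 + 2·1 + 5·2 = 4
u_20 = 1·4 + 2·5 + 3·1 + 2·2 + 5·1 = 5
u_21 = 1·5 + 2·4 + 3·5 + 2·1 + 5·2 = 5
u_22 = 1·5 + 2·5 + 3·4 + 2·5 + 5·1 = 0
u_23 = 1·0 + 2·5 + 3·5 + 2·4 + 5·5 = 2
u_24 = 1·2 + 2·0 + 3·5 + 2·5 + 5·4 = 5
u_25 = 1·5 + 2·2 + 3·0 + 2·5 + 5·5 = 2
u_26 = 1·2 + 2·5 + 3·2 + 2·0 + 5·5 = 1
u_27 = 1·1 + 2·2 + 3·5 + 2·2 + 5·0 = 3
u_28 = 1·3 + 2·1 + 3·2 + 2·5 + 5·2 = 3
u_29 = 1·3 + 2·3 + 3·1 + 2·2 + 5·5 = 6
u_30 = 1·6 + 2·3 + 3·3 + 2·1 + 5·2 = 5
u_31 = 1·5 + 2·6 + 3·3 + 2·3 + 5·1 = 2
u_32 = 1·2 + 2·5 + 3·6 + 2·3 + 5·3 = 2
u_33 = 1·2 + 2·2 + 3·5 + 2·6 + 5·3 = 6
u_34 = 1·6 + 2·2 + 3·2 + 2·5 + 5·6 = 0
u_35 = 1·0 + 2·6 + 3·2 + 2·2 + 5·5 = 5
u_36 = 1·5 + 2·0 + 3·6 + 2·2 + 5·2 = 2
u_37 = 1·2 + 2·5 + 3·0 + 2·6 + 5·2 = 6
u_38 = 1·6 + 2·2 + 3·5 + 2·0 + 5·6 = 6
u_39 = 1·6 + 2·6 + 3·2 + 2·5 + 5·0 = 6
u_40 = 1·6 + 2·6 + 3·6 + 2·2 + 5·5 = 2
u_41 = 1·2 + 2·6 + 3·6 + 2·6 + 5·2 = 5
u_42 = 1·5 + 2·2 + 3·6 + 2·6 + 5·6 = 6
u_43 = 1·6 + 2·5 + 3·2 + 2·6 + 5·6 = 1
u_44 = 1·1 + 2·6 + 3·5 + 2·2 + 5·6 = 6
u_45 = 1·6 + 2·1 + 3·6 + 2·5 + 5·2 = 4
u_46 = 1·4 + 2·6 + 3·1 + 2·6 + 5·5 = 0
u_47 = 1·0 + 2·4 + 3·6 + 2·1 + 5·6 = 2
u_48 = 1·2 + 2·0 + 3·4 + 2·6 + 5·1 = 3
u_49 = 1·3 + 2·2 + 3·0 + 2·4 + 5·6 = 3
u_50 = 1·3 + 2·3 + 3·2 + 2·0 + 5·4 = 0
u_51 = 1·0 + 2·3 + 3·3 + 2·2 + 5·0 = 5
u_52 = 1·5 + 2·0 + 3·3 + 2·3 + 5·2 = 2
u_53 = 1·2 + 2·5 + 3·0 + 2·3 + 5·3 = 5
u_54 = 1·5 + 2·2 + 3·5 + 2·0 + 5·3 = 4
u_55 = 1·4 + 2·5 + 3·2 + 2·5 + 5·0 = 2
u_56 = 1·2 + 2·4 + 3·5 + 2·2 + 5·5 = 5
u_57 = 1·5 + 2·2 + 3·4 + 2·5 + 5·2 = 6
u_58 = 1·6 + 2·5 + 3·2 + 2·4 + 5·5 = 6
u_59 = 1·6 + 2·6 + 3·5 + 2·2 + 5·4 = 1
u_60 = 1·1 + 2·6 + 3·6 + 2·5 + 5·2 = 2
u_61 = 1·2 + 2·1 + 3·6 + 2·6 + 5·5 = 3
u_62 = 1·3 + 2·2 + 3·1 + 2·6 + 5·6 = 3
u_63 = 1·3 + 2·3 + 3·2 + 2·1 + 5·6 = 5
u_64 = 1·5 + 2·3 + 3·3 + 2·2 + 5·1 = 1
u_65 = 1·1 + 2·5 + 3·3 + 2·3 + 5·2 = 1
u_66 = 1·1 + 2·1 + 3·5 + 2·3 + 5·3 = 4
u_67 = 1·4 + 2·1 + 3·1 + 2·5 + 5·3 = 6
u_68 = 1·6 + 2·4 + 3·1 + 2·1 + 5·5 = 2
u_69 = 1·2 + 2·6 + 3·4 + 2·1 + 5·1 = 5
u_70 = 1·5 + 2·2 + 3·6 + 2·4 + 5·1 = 5
u_71 = 1·5 + 2·5 + 3·2 + 2·6 + 5·4 = 4
u_72 = 1·4 + 2·5 + 3·5 + 2·2 + 5·6 = 0
u_73 = 1·0 + 2·4 + 3·5 + 2·5 + 5·2 = 1
u_74 = 1·1 + 2·0 + 3·4 + 2·5 + 5·5 = 6
u_75 = 1·6 + 2·1 + 3·0 + 2·4 + 5·5 = 6
u_76 = 1·6 + 2·6 + 3·1 + 2·0 + 5·4 = 6
u_77 = 1·6 + 2·6 + 3·6 + 2·1 + 5·0 = 3
u_78 = 1·3 + 2·6 + 3·6 + 2·6 + 5·1 = 1
u_79 = 1·1 + 2·3 + 3·6 + 2·6 + 5·6 = 4
u_80 = 1·4 + 2·1 + 3·3 + 2·6 + 5·6 = 1
u_81 = 1·1 + 2·4 + 3·1 + 2·3 + 5·6 = 6
u_82 = 1·6 + 2·1 + 3·4 + 2·1 + 5·3 = 2
u_83 = 1·2 + 2·6 + 3·1 + 2·4 + 5·1 = 2
u_84 = 1·2 + 2·2 + 3·6 + 2·1 + 5·4 = 4
u_85 = 1·4 + 2·2 + 3·2 + 2·6 + 5·1 = 3
u_86 = 1·3 + 2·4 + 3·2 + 2·2 + 5·6 = 2
u_87 = 1·2 + 2·3 + 3·4 + 2·2 + 5·2 = 6
u_88 = 1·6 + 2·2 + 3·3 + 2·4 + 5·2 = 2
u_89 = 1·2 + 2·6 + 3·2 + 2·3 + 5·4 = 4
u_90 = 1·4 + 2·2 + 3·6 + 2·2 + 5·3 = 3
u_91 = 1·3 + 2·4 + 3·2 + 2·6 + 5·2 = 4
u_92 = 1·4 + 2·3 + 3·4 + 2·2 + 5·6 = 0
u_93 = 1·0 + 2·4 + 3·3 + 2·4 + 5·2 = 0
u_94 = 1·0 + 2·0 + 3·4 + 2·3 + 5·4 = 3
u_95 = 1·3 + 2·0 + 3·0 + 2·4 + 5·3 = 5
u_96 = 1·5 + 2·3 + 3·0 + 2·0 + 5·4 = 3
u_97 = 1·3 + 2·5 + 3·3 + 2·0 + 5·0 = 1
u_98 = 1·1 + 2·3 + 3·5 + 2·3 + 5·0 = 0
u_99 = 1·0 + 2·1 + 3·3 + 2·5 + 5·3 = 1
u_100 = 1·1 + 2·0 + 3·1 + 2·3 + 5·5 = 0
u_101 = 1·0 + 2·1 + 3·0 + 2·1 + 5·3 = 5
u_102 = 1·5 + 2·0 + 3·1 + 2·0 + 5·1 = 6
u_103 = 1·6 + 2·5 + 3·0 + 2·1 + 5·0 = 4
u_104 = 1·4 + 2·6 + 3·5 + 2·0 + 5·1 = 1
u_105 = 1·1 + 2·4 + 3·6 + 2·5 + 5·0 = 2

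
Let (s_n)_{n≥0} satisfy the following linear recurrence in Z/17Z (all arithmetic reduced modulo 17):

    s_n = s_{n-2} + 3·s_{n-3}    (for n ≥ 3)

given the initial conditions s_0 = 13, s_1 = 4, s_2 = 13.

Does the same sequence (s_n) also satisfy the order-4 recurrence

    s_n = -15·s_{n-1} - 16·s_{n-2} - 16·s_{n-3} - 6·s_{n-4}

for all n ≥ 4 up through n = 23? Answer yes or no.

yes

Terms s_0..s_23: 13, 4, 13, 9, 8, 14, 1, 4, 9, 7, 4, 0, 8, 12, 8, 2, 10, 9, 16, 5, 9, 2, 7, 12
n=4: candidate gives 8, actual s_4 = 8 ✓
n=5: candidate gives 14, actual s_5 = 14 ✓
n=6: candidate gives 1, actual s_6 = 1 ✓
n=7: candidate gives 4, actual s_7 = 4 ✓
n=8: candidate gives 9, actual s_8 = 9 ✓
n=9: candidate gives 7, actual s_9 = 7 ✓
n=10: candidate gives 4, actual s_10 = 4 ✓
n=11: candidate gives 0, actual s_11 = 0 ✓
n=12: candidate gives 8, actual s_12 = 8 ✓
n=13: candidate gives 12, actual s_13 = 12 ✓
n=14: candidate gives 8, actual s_14 = 8 ✓
n=15: candidate gives 2, actual s_15 = 2 ✓
n=16: candidate gives 10, actual s_16 = 10 ✓
n=17: candidate gives 9, actual s_17 = 9 ✓
n=18: candidate gives 16, actual s_18 = 16 ✓
n=19: candidate gives 5, actual s_19 = 5 ✓
n=20: candidate gives 9, actual s_20 = 9 ✓
n=21: candidate gives 2, actual s_21 = 2 ✓
n=22: candidate gives 7, actual s_22 = 7 ✓
n=23: candidate gives 12, actual s_23 = 12 ✓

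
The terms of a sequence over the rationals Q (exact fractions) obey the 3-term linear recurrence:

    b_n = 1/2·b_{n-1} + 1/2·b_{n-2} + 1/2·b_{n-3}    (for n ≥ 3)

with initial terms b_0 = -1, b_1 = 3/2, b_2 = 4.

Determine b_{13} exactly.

104217/4096

b_3 = 1/2·4 + 1/2·3/2 + 1/2·-1 = 9/4
b_4 = 1/2·9/4 + 1/2·4 + 1/2·3/2 = 31/8
b_5 = 1/2·31/8 + 1/2·9/4 + 1/2·4 = 81/16
b_6 = 1/2·81/16 + 1/2·31/8 + 1/2·9/4 = 179/32
b_7 = 1/2·179/32 + 1/2·81/16 + 1/2·31/8 = 465/64
b_8 = 1/2·465/64 + 1/2·179/32 + 1/2·81/16 = 1147/128
b_9 = 1/2·1147/128 + 1/2·465/64 + 1/2·179/32 = 2793/256
b_10 = 1/2·2793/256 + 1/2·1147/128 + 1/2·465/64 = 6947/512
b_11 = 1/2·6947/512 + 1/2·2793/256 + 1/2·1147/128 = 17121/1024
b_12 = 1/2·17121/1024 + 1/2·6947/512 + 1/2·2793/256 = 42187/2048
b_13 = 1/2·42187/2048 + 1/2·17121/1024 + 1/2·6947/512 = 104217/4096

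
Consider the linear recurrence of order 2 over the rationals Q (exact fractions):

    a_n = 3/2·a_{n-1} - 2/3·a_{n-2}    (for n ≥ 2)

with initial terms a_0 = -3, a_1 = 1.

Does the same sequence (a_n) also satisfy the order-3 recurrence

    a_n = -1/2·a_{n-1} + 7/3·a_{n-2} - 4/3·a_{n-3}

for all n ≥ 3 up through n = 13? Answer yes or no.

Terms a_0..a_13: -3, 1, 7/2, 55/12, 109/24, 541/144, 751/288, 2431/1728, 1285/3456, -7883/20736, -33929/41472, -242297/248832, -455459/497664, -2160755/2985984
n=3: candidate gives 55/12, actual a_3 = 55/12 ✓
n=4: candidate gives 109/24, actual a_4 = 109/24 ✓
n=5: candidate gives 541/144, actual a_5 = 541/144 ✓
n=6: candidate gives 751/288, actual a_6 = 751/288 ✓
n=7: candidate gives 2431/1728, actual a_7 = 2431/1728 ✓
n=8: candidate gives 1285/3456, actual a_8 = 1285/3456 ✓
n=9: candidate gives -7883/20736, actual a_9 = -7883/20736 ✓
n=10: candidate gives -33929/41472, actual a_10 = -33929/41472 ✓
n=11: candidate gives -242297/248832, actual a_11 = -242297/248832 ✓
n=12: candidate gives -455459/497664, actual a_12 = -455459/497664 ✓
n=13: candidate gives -2160755/2985984, actual a_13 = -2160755/2985984 ✓

yes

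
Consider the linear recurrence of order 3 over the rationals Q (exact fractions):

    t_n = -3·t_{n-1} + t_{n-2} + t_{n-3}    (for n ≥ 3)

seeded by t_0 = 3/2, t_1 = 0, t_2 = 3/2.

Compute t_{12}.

t_3 = -3·3/2 + 1·0 + 1·3/2 = -3
t_4 = -3·-3 + 1·3/2 + 1·0 = 21/2
t_5 = -3·21/2 + 1·-3 + 1·3/2 = -33
t_6 = -3·-33 + 1·21/2 + 1·-3 = 213/2
t_7 = -3·213/2 + 1·-33 + 1·21/2 = -342
t_8 = -3·-342 + 1·213/2 + 1·-33 = 2199/2
t_9 = -3·2199/2 + 1·-342 + 1·213/2 = -3534
t_10 = -3·-3534 + 1·2199/2 + 1·-342 = 22719/2
t_11 = -3·22719/2 + 1·-3534 + 1·2199/2 = -36513
t_12 = -3·-36513 + 1·22719/2 + 1·-3534 = 234729/2

234729/2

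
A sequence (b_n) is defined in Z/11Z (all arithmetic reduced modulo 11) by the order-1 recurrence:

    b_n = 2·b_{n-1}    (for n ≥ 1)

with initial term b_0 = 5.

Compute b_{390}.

5

b_1 = 2·5 = 10
b_2 = 2·10 = 9
b_3 = 2·9 = 7
b_4 = 2·7 = 3
b_5 = 2·3 = 6
b_6 = 2·6 = 1
b_7 = 2·1 = 2
b_8 = 2·2 = 4
b_9 = 2·4 = 8
b_10 = 2·8 = 5
(b_10) = (5) = (b_0), so the sequence has period 10.
390 ≡ 0 (mod 10), hence b_390 = b_0 = 5.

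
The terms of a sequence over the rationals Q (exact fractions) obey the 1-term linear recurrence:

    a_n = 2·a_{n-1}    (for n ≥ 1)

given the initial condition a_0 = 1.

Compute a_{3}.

8

a_1 = 2·1 = 2
a_2 = 2·2 = 4
a_3 = 2·4 = 8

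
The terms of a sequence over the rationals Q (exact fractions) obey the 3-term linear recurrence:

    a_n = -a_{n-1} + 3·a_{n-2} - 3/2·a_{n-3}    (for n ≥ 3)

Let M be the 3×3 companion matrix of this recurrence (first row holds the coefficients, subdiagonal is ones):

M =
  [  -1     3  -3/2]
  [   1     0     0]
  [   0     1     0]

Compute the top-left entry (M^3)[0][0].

(M^3)[0][0] is the top entry after applying M 3 times to the unit state (1, 0, 0). Equivalently it is h_{5} for the auxiliary sequence (h_n) obeying the same recurrence with h_2 = 1 and h_i = 0 for 0 ≤ i < 2:
h_3 = -1·1 + 3·0 + -3/2·0 = -1
h_4 = -1·-1 + 3·1 + -3/2·0 = 4
h_5 = -1·4 + 3·-1 + -3/2·1 = -17/2

-17/2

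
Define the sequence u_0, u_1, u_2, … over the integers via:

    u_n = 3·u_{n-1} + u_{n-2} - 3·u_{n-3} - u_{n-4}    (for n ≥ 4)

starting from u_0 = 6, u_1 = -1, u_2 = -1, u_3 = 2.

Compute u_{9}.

904

u_4 = 3·2 + 1·-1 + -3·-1 + -1·6 = 2
u_5 = 3·2 + 1·2 + -3·-1 + -1·-1 = 12
u_6 = 3·12 + 1·2 + -3·2 + -1·-1 = 33
u_7 = 3·33 + 1·12 + -3·2 + -1·2 = 103
u_8 = 3·103 + 1·33 + -3·12 + -1·2 = 304
u_9 = 3·304 + 1·103 + -3·33 + -1·12 = 904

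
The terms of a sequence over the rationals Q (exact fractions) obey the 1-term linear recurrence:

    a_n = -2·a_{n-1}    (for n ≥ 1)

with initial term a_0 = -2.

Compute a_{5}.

64

a_1 = -2·-2 = 4
a_2 = -2·4 = -8
a_3 = -2·-8 = 16
a_4 = -2·16 = -32
a_5 = -2·-32 = 64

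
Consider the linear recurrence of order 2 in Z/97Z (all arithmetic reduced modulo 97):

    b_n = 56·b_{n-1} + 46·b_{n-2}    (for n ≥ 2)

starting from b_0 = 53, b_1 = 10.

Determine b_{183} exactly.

b_2 = 56·10 + 46·53 = 88
b_3 = 56·88 + 46·10 = 53
b_4 = 56·53 + 46·88 = 32
b_5 = 56·32 + 46·53 = 59
b_6 = 56·59 + 46·32 = 23
b_7 = 56·23 + 46·59 = 25
Continuing the recurrence:
  b_8 = 33;  b_9 = 88;  b_10 = 44;  b_11 = 13;  b_12 = 36;  b_13 = 92
  b_14 = 18;  b_15 = 2;  b_16 = 67;  b_17 = 61;  b_18 = 96;  b_19 = 34
  b_20 = 15;  b_21 = 76;  b_22 = 96;  b_23 = 45;  b_24 = 49;  b_25 = 61
  b_26 = 44;  b_27 = 32;  b_28 = 33;  b_29 = 22;  b_30 = 34;  b_31 = 6
  b_32 = 57;  b_33 = 73;  b_34 = 17;  b_35 = 42;  b_36 = 30;  b_37 = 23
  b_38 = 49;  b_39 = 19;  b_40 = 20;  b_41 = 54;  b_42 = 64;  b_43 = 54
  b_44 = 51;  b_45 = 5;  b_46 = 7;  b_47 = 40;  b_48 = 40;  b_49 = 6
  b_50 = 42;  b_51 = 9;  b_52 = 11;  b_53 = 60;  b_54 = 83;  b_55 = 36
  b_56 = 14;  b_57 = 15;  b_58 = 29;  b_59 = 83;  b_60 = 65;  b_61 = 86
  b_62 = 46;  b_63 = 33;  b_64 = 84;  b_65 = 14;  b_66 = 89;  b_67 = 2
  b_68 = 35;  b_69 = 15;  b_70 = 25;  b_71 = 53;  b_72 = 44;  b_73 = 52
  b_74 = 86;  b_75 = 30;  b_76 = 10;  b_77 = 0;  b_78 = 72;  b_79 = 55
  b_80 = 87;  b_81 = 30;  b_82 = 56;  b_83 = 54;  b_84 = 71;  b_85 = 58
  b_86 = 15;  b_87 = 16;  b_88 = 34;  b_89 = 21;  b_90 = 24;  b_91 = 79
  b_92 = 96;  b_93 = 86;  b_94 = 17;  b_95 = 58;  b_96 = 53;  b_97 = 10
  b_98 = 88;  b_99 = 53;  b_100 = 32;  b_101 = 59;  b_102 = 23;  b_103 = 25
  b_104 = 33;  b_105 = 88;  b_106 = 44;  b_107 = 13;  b_108 = 36;  b_109 = 92
  b_110 = 18;  b_111 = 2;  b_112 = 67;  b_113 = 61;  b_114 = 96;  b_115 = 34
  b_116 = 15;  b_117 = 76;  b_118 = 96;  b_119 = 45;  b_120 = 49;  b_121 = 61
  b_122 = 44;  b_123 = 32;  b_124 = 33;  b_125 = 22;  b_126 = 34;  b_127 = 6
  b_128 = 57;  b_129 = 73;  b_130 = 17;  b_131 = 42;  b_132 = 30;  b_133 = 23
  b_134 = 49;  b_135 = 19;  b_136 = 20;  b_137 = 54;  b_138 = 64;  b_139 = 54
  b_140 = 51;  b_141 = 5;  b_142 = 7;  b_143 = 40;  b_144 = 40;  b_145 = 6
  b_146 = 42;  b_147 = 9;  b_148 = 11;  b_149 = 60;  b_150 = 83;  b_151 = 36
  b_152 = 14;  b_153 = 15;  b_154 = 29;  b_155 = 83;  b_156 = 65;  b_157 = 86
  b_158 = 46;  b_159 = 33;  b_160 = 84;  b_161 = 14;  b_162 = 89;  b_163 = 2
  b_164 = 35;  b_165 = 15;  b_166 = 25;  b_167 = 53;  b_168 = 44;  b_169 = 52
  b_170 = 86;  b_171 = 30;  b_172 = 10;  b_173 = 0;  b_174 = 72;  b_175 = 55
  b_176 = 87;  b_177 = 30;  b_178 = 56;  b_179 = 54;  b_180 = 71;  b_181 = 58
b_182 = 56·58 + 46·71 = 15
b_183 = 56·15 + 46·58 = 16

16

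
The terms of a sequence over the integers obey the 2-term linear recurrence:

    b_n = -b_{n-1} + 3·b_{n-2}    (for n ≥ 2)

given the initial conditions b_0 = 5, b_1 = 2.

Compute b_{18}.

4151005

b_2 = -1·2 + 3·5 = 13
b_3 = -1·13 + 3·2 = -7
b_4 = -1·-7 + 3·13 = 46
b_5 = -1·46 + 3·-7 = -67
b_6 = -1·-67 + 3·46 = 205
b_7 = -1·205 + 3·-67 = -406
b_8 = -1·-406 + 3·205 = 1021
b_9 = -1·1021 + 3·-406 = -2239
b_10 = -1·-2239 + 3·1021 = 5302
b_11 = -1·5302 + 3·-2239 = -12019
b_12 = -1·-12019 + 3·5302 = 27925
b_13 = -1·27925 + 3·-12019 = -63982
b_14 = -1·-63982 + 3·27925 = 147757
b_15 = -1·147757 + 3·-63982 = -339703
b_16 = -1·-339703 + 3·147757 = 782974
b_17 = -1·782974 + 3·-339703 = -1802083
b_18 = -1·-1802083 + 3·782974 = 4151005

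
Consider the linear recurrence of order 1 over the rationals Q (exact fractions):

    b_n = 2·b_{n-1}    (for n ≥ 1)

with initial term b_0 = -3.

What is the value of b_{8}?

-768

b_1 = 2·-3 = -6
b_2 = 2·-6 = -12
b_3 = 2·-12 = -24
b_4 = 2·-24 = -48
b_5 = 2·-48 = -96
b_6 = 2·-96 = -192
b_7 = 2·-192 = -384
b_8 = 2·-384 = -768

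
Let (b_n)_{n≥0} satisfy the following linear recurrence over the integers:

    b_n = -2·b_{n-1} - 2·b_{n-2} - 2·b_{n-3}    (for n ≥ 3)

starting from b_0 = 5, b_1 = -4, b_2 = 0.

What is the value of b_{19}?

-6016

b_3 = -2·0 + -2·-4 + -2·5 = -2
b_4 = -2·-2 + -2·0 + -2·-4 = 12
b_5 = -2·12 + -2·-2 + -2·0 = -20
b_6 = -2·-20 + -2·12 + -2·-2 = 20
b_7 = -2·20 + -2·-20 + -2·12 = -24
b_8 = -2·-24 + -2·20 + -2·-20 = 48
b_9 = -2·48 + -2·-24 + -2·20 = -88
b_10 = -2·-88 + -2·48 + -2·-24 = 128
b_11 = -2·128 + -2·-88 + -2·48 = -176
b_12 = -2·-176 + -2·128 + -2·-88 = 272
b_13 = -2·272 + -2·-176 + -2·128 = -448
b_14 = -2·-448 + -2·272 + -2·-176 = 704
b_15 = -2·704 + -2·-448 + -2·272 = -1056
b_16 = -2·-1056 + -2·704 + -2·-448 = 1600
b_17 = -2·1600 + -2·-1056 + -2·704 = -2496
b_18 = -2·-2496 + -2·1600 + -2·-1056 = 3904
b_19 = -2·3904 + -2·-2496 + -2·1600 = -6016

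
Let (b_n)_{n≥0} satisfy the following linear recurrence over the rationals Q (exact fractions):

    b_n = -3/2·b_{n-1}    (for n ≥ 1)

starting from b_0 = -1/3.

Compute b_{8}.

b_1 = -3/2·-1/3 = 1/2
b_2 = -3/2·1/2 = -3/4
b_3 = -3/2·-3/4 = 9/8
b_4 = -3/2·9/8 = -27/16
b_5 = -3/2·-27/16 = 81/32
b_6 = -3/2·81/32 = -243/64
b_7 = -3/2·-243/64 = 729/128
b_8 = -3/2·729/128 = -2187/256

-2187/256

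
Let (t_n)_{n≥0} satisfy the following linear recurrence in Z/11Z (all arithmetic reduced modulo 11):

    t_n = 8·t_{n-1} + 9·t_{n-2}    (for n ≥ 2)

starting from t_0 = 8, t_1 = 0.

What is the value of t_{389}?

t_2 = 8·0 + 9·8 = 6
t_3 = 8·6 + 9·0 = 4
t_4 = 8·4 + 9·6 = 9
t_5 = 8·9 + 9·4 = 9
t_6 = 8·9 + 9·9 = 10
t_7 = 8·10 + 9·9 = 7
t_8 = 8·7 + 9·10 = 3
t_9 = 8·3 + 9·7 = 10
t_10 = 8·10 + 9·3 = 8
t_11 = 8·8 + 9·10 = 0
(t_10, t_11) = (8, 0) = (t_0, t_1), so the sequence has period 10.
389 ≡ 9 (mod 10), hence t_389 = t_9 = 10.

10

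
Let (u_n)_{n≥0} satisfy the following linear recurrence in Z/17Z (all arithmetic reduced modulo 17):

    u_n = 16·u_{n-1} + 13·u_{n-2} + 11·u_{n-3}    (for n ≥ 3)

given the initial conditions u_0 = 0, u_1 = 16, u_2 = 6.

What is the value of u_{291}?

15

u_3 = 16·6 + 13·16 + 11·0 = 15
u_4 = 16·15 + 13·6 + 11·16 = 1
u_5 = 16·1 + 13·15 + 11·6 = 5
u_6 = 16·5 + 13·1 + 11·15 = 3
u_7 = 16·3 + 13·5 + 11·1 = 5
u_8 = 16·5 + 13·3 + 11·5 = 4
Continuing the recurrence:
  u_9 = 9;  u_10 = 13;  u_11 = 12;  u_12 = 1;  u_13 = 9;  u_14 = 0
  u_15 = 9;  u_16 = 5;  u_17 = 10;  u_18 = 1;  u_19 = 14;  u_20 = 7
  u_21 = 16;  u_22 = 8;  u_23 = 5;  u_24 = 3;  u_25 = 14;  u_26 = 12
  u_27 = 16;  u_28 = 5;  u_29 = 12;  u_30 = 8;  u_31 = 16;  u_32 = 16
  u_33 = 8;  u_34 = 2;  u_35 = 6;  u_36 = 6;  u_37 = 9;  u_38 = 16
  u_39 = 14;  u_40 = 4;  u_41 = 14;  u_42 = 5;  u_43 = 0;  u_44 = 15
  u_45 = 6;  u_46 = 2;  u_47 = 3;  u_48 = 4;  u_49 = 6;  u_50 = 11
  u_51 = 9;  u_52 = 13;  u_53 = 4;  u_54 = 9;  u_55 = 16;  u_56 = 9
  u_57 = 9;  u_58 = 12;  u_59 = 0;  u_60 = 0;  u_61 = 13;  u_62 = 4
  u_63 = 12;  u_64 = 13;  u_65 = 0;  u_66 = 12;  u_67 = 12;  u_68 = 8
  u_69 = 8;  u_70 = 7;  u_71 = 15;  u_72 = 11;  u_73 = 6;  u_74 = 13
  u_75 = 16;  u_76 = 15;  u_77 = 13;  u_78 = 1;  u_79 = 10;  u_80 = 10
  u_81 = 12;  u_82 = 7;  u_83 = 4;  u_84 = 15;  u_85 = 12;  u_86 = 6
  u_87 = 9;  u_88 = 14;  u_89 = 16;  u_90 = 10;  u_91 = 12;  u_92 = 5
  u_93 = 6;  u_94 = 4;  u_95 = 10;  u_96 = 6;  u_97 = 15;  u_98 = 3
  u_99 = 3;  u_100 = 14;  u_101 = 7;  u_102 = 4;  u_103 = 3;  u_104 = 7
  u_105 = 8;  u_106 = 14;  u_107 = 14;  u_108 = 1;  u_109 = 12;  u_110 = 2
  u_111 = 12;  u_112 = 10;  u_113 = 15;  u_114 = 9;  u_115 = 7;  u_116 = 3
  u_117 = 0;  u_118 = 14;  u_119 = 2;  u_120 = 10;  u_121 = 0;  u_122 = 16
  u_123 = 9;  u_124 = 12;  u_125 = 9;  u_126 = 8;  u_127 = 3;  u_128 = 13
  u_129 = 12;  u_130 = 3;  u_131 = 7;  u_132 = 11;  u_133 = 11;  u_134 = 5
  u_135 = 4;  u_136 = 12;  u_137 = 10;  u_138 = 3;  u_139 = 4;  u_140 = 9
  u_141 = 8;  u_142 = 0;  u_143 = 16;  u_144 = 4;  u_145 = 0;  u_146 = 7
  u_147 = 3;  u_148 = 3;  u_149 = 11;  u_150 = 10;  u_151 = 13;  u_152 = 0
  u_153 = 7;  u_154 = 0;  u_155 = 6;  u_156 = 3;  u_157 = 7;  u_158 = 13
  u_159 = 9;  u_160 = 16;  u_161 = 6;  u_162 = 12;  u_163 = 4;  u_164 = 14
  u_165 = 0;  u_166 = 5;  u_167 = 13;  u_168 = 1;  u_169 = 2;  u_170 = 1
  u_171 = 2;  u_172 = 16;  u_173 = 4;  u_174 = 5;  u_175 = 2;  u_176 = 5
  u_177 = 8;  u_178 = 11;  u_179 = 12;  u_180 = 15;  u_181 = 7;  u_182 = 14
  u_183 = 4;  u_184 = 0;  u_185 = 2;  u_186 = 8;  u_187 = 1;  u_188 = 6
  u_189 = 10;  u_190 = 11;  u_191 = 15;  u_192 = 0;  u_193 = 10;  u_194 = 2
  u_195 = 9;  u_196 = 8;  u_197 = 12;  u_198 = 4;  u_199 = 2;  u_200 = 12
  u_201 = 7;  u_202 = 1;  u_203 = 1;  u_204 = 4;  u_205 = 3;  u_206 = 9
  u_207 = 6;  u_208 = 8;  u_209 = 16;  u_210 = 1;  u_211 = 6;  u_212 = 13
  u_213 = 8;  u_214 = 6;  u_215 = 3;  u_216 = 10;  u_217 = 10;  u_218 = 0
  u_219 = 2;  u_220 = 6;  u_221 = 3;  u_222 = 12;  u_223 = 8;  u_224 = 11
  u_225 = 4;  u_226 = 6;  u_227 = 14;  u_228 = 6;  u_229 = 4;  u_230 = 7
  u_231 = 9;  u_232 = 7;  u_233 = 0;  u_234 = 3;  u_235 = 6;  u_236 = 16
  u_237 = 10;  u_238 = 9;  u_239 = 8;  u_240 = 15;  u_241 = 1;  u_242 = 10
  u_243 = 15;  u_244 = 7;  u_245 = 9;  u_246 = 9;  u_247 = 15;  u_248 = 14
  u_249 = 8;  u_250 = 16;  u_251 = 4;  u_252 = 3;  u_253 = 4;  u_254 = 11
  u_255 = 6;  u_256 = 11;  u_257 = 1;  u_258 = 4;  u_259 = 11;  u_260 = 1
  u_261 = 16;  u_262 = 16;  u_263 = 16;  u_264 = 11;  u_265 = 16;  u_266 = 14
  u_267 = 9;  u_268 = 9;  u_269 = 7;  u_270 = 5;  u_271 = 15;  u_272 = 8
  u_273 = 4;  u_274 = 10;  u_275 = 11;  u_276 = 10;  u_277 = 5;  u_278 = 8
  u_279 = 14;  u_280 = 9;  u_281 = 6;  u_282 = 10;  u_283 = 14;  u_284 = 12
  u_285 = 8;  u_286 = 13;  u_287 = 2;  u_288 = 0;  u_289 = 16
u_290 = 16·16 + 13·0 + 11·2 = 6
u_291 = 16·6 + 13·16 + 11·0 = 15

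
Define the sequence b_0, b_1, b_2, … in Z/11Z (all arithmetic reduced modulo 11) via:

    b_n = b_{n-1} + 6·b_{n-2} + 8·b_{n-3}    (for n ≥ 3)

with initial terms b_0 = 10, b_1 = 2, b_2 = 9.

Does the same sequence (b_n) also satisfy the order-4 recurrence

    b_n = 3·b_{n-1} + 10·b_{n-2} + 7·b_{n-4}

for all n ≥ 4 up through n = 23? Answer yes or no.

no

Terms b_0..b_23: 10, 2, 9, 2, 6, 2, 10, 4, 3, 8, 3, 9, 3, 4, 6, 10, 1, 10, 8, 10, 6, 9, 4, 7
n=4: candidate gives 1, actual b_4 = 6 ✗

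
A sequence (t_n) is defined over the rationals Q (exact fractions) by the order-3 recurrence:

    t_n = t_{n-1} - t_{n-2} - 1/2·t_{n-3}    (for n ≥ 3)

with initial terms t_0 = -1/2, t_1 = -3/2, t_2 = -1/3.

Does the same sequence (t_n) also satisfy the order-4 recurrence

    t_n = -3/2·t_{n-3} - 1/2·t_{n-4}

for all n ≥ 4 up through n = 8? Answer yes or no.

Terms t_0..t_8: -1/2, -3/2, -1/3, 17/12, 5/2, 5/4, -47/24, -107/24, -25/8
n=4: candidate gives 5/2, actual t_4 = 5/2 ✓
n=5: candidate gives 5/4, actual t_5 = 5/4 ✓
n=6: candidate gives -47/24, actual t_6 = -47/24 ✓
n=7: candidate gives -107/24, actual t_7 = -107/24 ✓
n=8: candidate gives -25/8, actual t_8 = -25/8 ✓

yes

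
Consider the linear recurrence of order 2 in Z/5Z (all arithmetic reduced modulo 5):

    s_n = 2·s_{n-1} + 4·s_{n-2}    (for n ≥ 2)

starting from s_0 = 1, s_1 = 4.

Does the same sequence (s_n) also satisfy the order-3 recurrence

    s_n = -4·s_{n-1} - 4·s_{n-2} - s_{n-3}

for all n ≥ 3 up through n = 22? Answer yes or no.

yes

Terms s_0..s_22: 1, 4, 2, 0, 3, 1, 4, 2, 0, 3, 1, 4, 2, 0, 3, 1, 4, 2, 0, 3, 1, 4, 2
n=3: candidate gives 0, actual s_3 = 0 ✓
n=4: candidate gives 3, actual s_4 = 3 ✓
n=5: candidate gives 1, actual s_5 = 1 ✓
n=6: candidate gives 4, actual s_6 = 4 ✓
n=7: candidate gives 2, actual s_7 = 2 ✓
n=8: candidate gives 0, actual s_8 = 0 ✓
n=9: candidate gives 3, actual s_9 = 3 ✓
n=10: candidate gives 1, actual s_10 = 1 ✓
n=11: candidate gives 4, actual s_11 = 4 ✓
n=12: candidate gives 2, actual s_12 = 2 ✓
n=13: candidate gives 0, actual s_13 = 0 ✓
n=14: candidate gives 3, actual s_14 = 3 ✓
n=15: candidate gives 1, actual s_15 = 1 ✓
n=16: candidate gives 4, actual s_16 = 4 ✓
n=17: candidate gives 2, actual s_17 = 2 ✓
n=18: candidate gives 0, actual s_18 = 0 ✓
n=19: candidate gives 3, actual s_19 = 3 ✓
n=20: candidate gives 1, actual s_20 = 1 ✓
n=21: candidate gives 4, actual s_21 = 4 ✓
n=22: candidate gives 2, actual s_22 = 2 ✓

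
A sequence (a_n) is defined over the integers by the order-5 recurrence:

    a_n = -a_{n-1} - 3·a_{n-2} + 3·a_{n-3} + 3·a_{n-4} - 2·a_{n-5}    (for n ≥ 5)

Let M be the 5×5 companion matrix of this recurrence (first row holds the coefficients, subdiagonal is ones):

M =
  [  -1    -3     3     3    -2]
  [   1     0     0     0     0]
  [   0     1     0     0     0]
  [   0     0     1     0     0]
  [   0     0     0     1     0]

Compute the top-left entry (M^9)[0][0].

256

(M^9)[0][0] is the top entry after applying M 9 times to the unit state (1, 0, 0, 0, 0). Equivalently it is h_{13} for the auxiliary sequence (h_n) obeying the same recurrence with h_4 = 1 and h_i = 0 for 0 ≤ i < 4:
h_5 = -1·1 + -3·0 + 3·0 + 3·0 + -2·0 = -1
h_6 = -1·-1 + -3·1 + 3·0 + 3·0 + -2·0 = -2
h_7 = -1·-2 + -3·-1 + 3·1 + 3·0 + -2·0 = 8
h_8 = -1·8 + -3·-2 + 3·-1 + 3·1 + -2·0 = -2
h_9 = -1·-2 + -3·8 + 3·-2 + 3·-1 + -2·1 = -33
h_10 = -1·-33 + -3·-2 + 3·8 + 3·-2 + -2·-1 = 59
h_11 = -1·59 + -3·-33 + 3·-2 + 3·8 + -2·-2 = 62
h_12 = -1·62 + -3·59 + 3·-33 + 3·-2 + -2·8 = -360
h_13 = -1·-360 + -3·62 + 3·59 + 3·-33 + -2·-2 = 256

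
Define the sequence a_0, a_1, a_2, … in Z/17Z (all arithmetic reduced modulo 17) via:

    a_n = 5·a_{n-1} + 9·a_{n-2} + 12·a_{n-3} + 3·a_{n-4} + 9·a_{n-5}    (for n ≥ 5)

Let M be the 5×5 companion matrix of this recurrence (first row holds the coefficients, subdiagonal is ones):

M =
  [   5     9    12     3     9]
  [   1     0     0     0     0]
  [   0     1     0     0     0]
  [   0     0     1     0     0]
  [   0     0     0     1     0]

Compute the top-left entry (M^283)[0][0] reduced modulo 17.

6

(M^283)[0][0] is the top entry after applying M 283 times to the unit state (1, 0, 0, 0, 0). Equivalently it is h_{287} for the auxiliary sequence (h_n) obeying the same recurrence with h_4 = 1 and h_i = 0 for 0 ≤ i < 4:
h_5 = 5·1 + 9·0 + 12·0 + 3·0 + 9·0 = 5
h_6 = 5·5 + 9·1 + 12·0 + 3·0 + 9·0 = 0
h_7 = 5·0 + 9·5 + 12·1 + 3·0 + 9·0 = 6
h_8 = 5·6 + 9·0 + 12·5 + 3·1 + 9·0 = 8
h_9 = 5·8 + 9·6 + 12·0 + 3·5 + 9·1 = 16
h_10 = 5·16 + 9·8 + 12·6 + 3·0 + 9·5 = 14
Continuing the recurrence:
  h_11 = 5;  h_12 = 13;  h_13 = 7;  h_14 = 7;  h_15 = 4;  h_16 = 13
  h_17 = 0;  h_18 = 11;  h_19 = 14;  h_20 = 6;  h_21 = 14;  h_22 = 2
  h_23 = 9;  h_24 = 1;  h_25 = 2;  h_26 = 4;  h_27 = 10;  h_28 = 7
  h_29 = 1;  h_30 = 14;  h_31 = 8;  h_32 = 0;  h_33 = 0;  h_34 = 11
  h_35 = 1;  h_36 = 6;  h_37 = 1;  h_38 = 2;  h_39 = 6;  h_40 = 2
  h_41 = 9;  h_42 = 14;  h_43 = 7;  h_44 = 6;  h_45 = 0;  h_46 = 6
  h_47 = 11;  h_48 = 3;  h_49 = 2;  h_50 = 0;  h_51 = 5;  h_52 = 4
  h_53 = 13;  h_54 = 9;  h_55 = 4;  h_56 = 8;  h_57 = 4;  h_58 = 12
  h_59 = 13;  h_60 = 9;  h_61 = 16;  h_62 = 15;  h_63 = 15;  h_64 = 2
  h_65 = 12;  h_66 = 5;  h_67 = 14;  h_68 = 9;  h_69 = 13;  h_70 = 12
  h_71 = 15;  h_72 = 16;  h_73 = 3;  h_74 = 16;  h_75 = 10;  h_76 = 5
  h_77 = 1;  h_78 = 7;  h_79 = 6;  h_80 = 6;  h_81 = 12;  h_82 = 12
  h_83 = 15;  h_84 = 8;  h_85 = 1;  h_86 = 10;  h_87 = 2;  h_88 = 16
  h_89 = 4;  h_90 = 6;  h_91 = 14;  h_92 = 0;  h_93 = 14;  h_94 = 3
  h_95 = 16;  h_96 = 10;  h_97 = 0;  h_98 = 9;  h_99 = 2;  h_100 = 10
  h_101 = 11;  h_102 = 9;  h_103 = 11;  h_104 = 10;  h_105 = 6;  h_106 = 4
  h_107 = 2;  h_108 = 9;  h_109 = 15;  h_110 = 8;  h_111 = 2;  h_112 = 1
  h_113 = 7;  h_114 = 6;  h_115 = 13;  h_116 = 3;  h_117 = 13;  h_118 = 6
  h_119 = 4;  h_120 = 16;  h_121 = 16;  h_122 = 16;  h_123 = 6;  h_124 = 8
  h_125 = 2;  h_126 = 6;  h_127 = 0;  h_128 = 3;  h_129 = 12;  h_130 = 4
  h_131 = 14;  h_132 = 4;  h_133 = 2;  h_134 = 11;  h_135 = 12;  h_136 = 15
  h_137 = 0;  h_138 = 7;  h_139 = 10;  h_140 = 11;  h_141 = 7;  h_142 = 3
  h_143 = 14;  h_144 = 15;  h_145 = 0;  h_146 = 1;  h_147 = 16;  h_148 = 5
  h_149 = 10;  h_150 = 1;  h_151 = 8;  h_152 = 5;  h_153 = 14;  h_154 = 15
  h_155 = 5;  h_156 = 7;  h_157 = 7;  h_158 = 6;  h_159 = 4;  h_160 = 3
  h_161 = 3;  h_162 = 1;  h_163 = 15;  h_164 = 12;  h_165 = 5;  h_166 = 3
  h_167 = 3;  h_168 = 1;  h_169 = 4;  h_170 = 0;  h_171 = 16;  h_172 = 5
  h_173 = 3;  h_174 = 16;  h_175 = 11;  h_176 = 3;  h_177 = 3;  h_178 = 11
  h_179 = 6;  h_180 = 1;  h_181 = 6;  h_182 = 1;  h_183 = 1;  h_184 = 7
  h_185 = 15;  h_186 = 3;  h_187 = 8;  h_188 = 5;  h_189 = 3;  h_190 = 11
  h_191 = 6;  h_192 = 14;  h_193 = 4;  h_194 = 6;  h_195 = 11;  h_196 = 15
  h_197 = 10;  h_198 = 14;  h_199 = 2;  h_200 = 9;  h_201 = 5;  h_202 = 7
  h_203 = 14;  h_204 = 0;  h_205 = 0;  h_206 = 13;  h_207 = 0;  h_208 = 5
  h_209 = 11;  h_210 = 3;  h_211 = 2;  h_212 = 14;  h_213 = 15;  h_214 = 10
  h_215 = 12;  h_216 = 16;  h_217 = 3;  h_218 = 9;  h_219 = 16;  h_220 = 13
  h_221 = 11;  h_222 = 10;  h_223 = 9;  h_224 = 8;  h_225 = 0;  h_226 = 3
  h_227 = 7;  h_228 = 14;  h_229 = 3;  h_230 = 13;  h_231 = 2;  h_232 = 13
  h_233 = 0;  h_234 = 3;  h_235 = 5;  h_236 = 7;  h_237 = 12;  h_238 = 5
  h_239 = 4;  h_240 = 3;  h_241 = 6;  h_242 = 7;  h_243 = 12;  h_244 = 2
  h_245 = 9;  h_246 = 10;  h_247 = 16;  h_248 = 1;  h_249 = 8;  h_250 = 12
  h_251 = 10;  h_252 = 10;  h_253 = 11;  h_254 = 16;  h_255 = 12;  h_256 = 14
  h_257 = 0;  h_258 = 9;  h_259 = 2;  h_260 = 3;  h_261 = 12;  h_262 = 2
  h_263 = 3;  h_264 = 0;  h_265 = 12;  h_266 = 6;  h_267 = 12;  h_268 = 13
  h_269 = 9;  h_270 = 7;  h_271 = 5;  h_272 = 3;  h_273 = 16;  h_274 = 14
  h_275 = 5;  h_276 = 6;  h_277 = 12;  h_278 = 3;  h_279 = 13;  h_280 = 10
  h_281 = 4;  h_282 = 9;  h_283 = 12;  h_284 = 13;  h_285 = 9
h_286 = 5·9 + 9·13 + 12·12 + 3·9 + 9·4 = 12
h_287 = 5·12 + 9·9 + 12·13 + 3·12 + 9·9 = 6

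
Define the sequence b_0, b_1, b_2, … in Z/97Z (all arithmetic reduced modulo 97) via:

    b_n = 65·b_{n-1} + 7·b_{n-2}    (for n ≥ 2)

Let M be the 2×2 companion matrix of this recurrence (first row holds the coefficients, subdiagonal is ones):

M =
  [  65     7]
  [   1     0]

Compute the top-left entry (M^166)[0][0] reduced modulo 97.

53

(M^166)[0][0] is the top entry after applying M 166 times to the unit state (1, 0). Equivalently it is h_{167} for the auxiliary sequence (h_n) obeying the same recurrence with h_1 = 1 and h_i = 0 for 0 ≤ i < 1:
h_2 = 65·1 + 7·0 = 65
h_3 = 65·65 + 7·1 = 61
h_4 = 65·61 + 7·65 = 55
h_5 = 65·55 + 7·61 = 25
h_6 = 65·25 + 7·55 = 70
h_7 = 65·70 + 7·25 = 69
h_8 = 65·69 + 7·70 = 28
h_9 = 65·28 + 7·69 = 72
h_10 = 65·72 + 7·28 = 26
h_11 = 65·26 + 7·72 = 60
h_12 = 65·60 + 7·26 = 8
h_13 = 65·8 + 7·60 = 67
h_14 = 65·67 + 7·8 = 46
h_15 = 65·46 + 7·67 = 64
h_16 = 65·64 + 7·46 = 20
h_17 = 65·20 + 7·64 = 2
h_18 = 65·2 + 7·20 = 76
h_19 = 65·76 + 7·2 = 7
h_20 = 65·7 + 7·76 = 17
h_21 = 65·17 + 7·7 = 87
h_22 = 65·87 + 7·17 = 51
h_23 = 65·51 + 7·87 = 44
h_24 = 65·44 + 7·51 = 16
h_25 = 65·16 + 7·44 = 87
h_26 = 65·87 + 7·16 = 44
h_27 = 65·44 + 7·87 = 74
h_28 = 65·74 + 7·44 = 74
h_29 = 65·74 + 7·74 = 90
h_30 = 65·90 + 7·74 = 63
h_31 = 65·63 + 7·90 = 69
h_32 = 65·69 + 7·63 = 76
h_33 = 65·76 + 7·69 = 88
h_34 = 65·88 + 7·76 = 44
h_35 = 65·44 + 7·88 = 81
h_36 = 65·81 + 7·44 = 44
h_37 = 65·44 + 7·81 = 32
h_38 = 65·32 + 7·44 = 60
h_39 = 65·60 + 7·32 = 50
h_40 = 65·50 + 7·60 = 81
h_41 = 65·81 + 7·50 = 86
h_42 = 65·86 + 7·81 = 46
h_43 = 65·46 + 7·86 = 3
h_44 = 65·3 + 7·46 = 32
h_45 = 65·32 + 7·3 = 64
h_46 = 65·64 + 7·32 = 19
h_47 = 65·19 + 7·64 = 34
h_48 = 65·34 + 7·19 = 15
h_49 = 65·15 + 7·34 = 49
h_50 = 65·49 + 7·15 = 89
h_51 = 65·89 + 7·49 = 17
h_52 = 65·17 + 7·89 = 79
h_53 = 65·79 + 7·17 = 16
h_54 = 65·16 + 7·79 = 41
h_55 = 65·41 + 7·16 = 61
h_56 = 65·61 + 7·41 = 81
h_57 = 65·81 + 7·61 = 66
h_58 = 65·66 + 7·81 = 7
h_59 = 65·7 + 7·66 = 44
h_60 = 65·44 + 7·7 = 96
h_61 = 65·96 + 7·44 = 49
h_62 = 65·49 + 7·96 = 74
h_63 = 65·74 + 7·49 = 12
h_64 = 65·12 + 7·74 = 37
h_65 = 65·37 + 7·12 = 64
h_66 = 65·64 + 7·37 = 54
h_67 = 65·54 + 7·64 = 78
h_68 = 65·78 + 7·54 = 16
h_69 = 65·16 + 7·78 = 34
h_70 = 65·34 + 7·16 = 91
h_71 = 65·91 + 7·34 = 42
h_72 = 65·42 + 7·91 = 69
h_73 = 65·69 + 7·42 = 26
h_74 = 65·26 + 7·69 = 39
h_75 = 65·39 + 7·26 = 1
h_76 = 65·1 + 7·39 = 47
h_77 = 65·47 + 7·1 = 55
h_78 = 65·55 + 7·47 = 24
h_79 = 65·24 + 7·55 = 5
h_80 = 65·5 + 7·24 = 8
h_81 = 65·8 + 7·5 = 70
h_82 = 65·70 + 7·8 = 47
h_83 = 65·47 + 7·70 = 53
h_84 = 65·53 + 7·47 = 88
h_85 = 65·88 + 7·53 = 77
h_86 = 65·77 + 7·88 = 92
h_87 = 65·92 + 7·77 = 20
h_88 = 65·20 + 7·92 = 4
h_89 = 65·4 + 7·20 = 12
h_90 = 65·12 + 7·4 = 32
h_91 = 65·32 + 7·12 = 30
h_92 = 65·30 + 7·32 = 40
h_93 = 65·40 + 7·30 = 94
h_94 = 65·94 + 7·40 = 85
h_95 = 65·85 + 7·94 = 72
h_96 = 65·72 + 7·85 = 37
h_97 = 65·37 + 7·72 = 96
h_98 = 65·96 + 7·37 = 0
h_99 = 65·0 + 7·96 = 90
h_100 = 65·90 + 7·0 = 30
h_101 = 65·30 + 7·90 = 58
h_102 = 65·58 + 7·30 = 3
h_103 = 65·3 + 7·58 = 19
h_104 = 65·19 + 7·3 = 92
h_105 = 65·92 + 7·19 = 2
h_106 = 65·2 + 7·92 = 95
h_107 = 65·95 + 7·2 = 78
h_108 = 65·78 + 7·95 = 12
h_109 = 65·12 + 7·78 = 65
h_110 = 65·65 + 7·12 = 41
h_111 = 65·41 + 7·65 = 16
h_112 = 65·16 + 7·41 = 66
h_113 = 65·66 + 7·16 = 37
h_114 = 65·37 + 7·66 = 54
h_115 = 65·54 + 7·37 = 83
h_116 = 65·83 + 7·54 = 50
h_117 = 65·50 + 7·83 = 48
h_118 = 65·48 + 7·50 = 75
h_119 = 65·75 + 7·48 = 70
h_120 = 65·70 + 7·75 = 31
h_121 = 65·31 + 7·70 = 80
h_122 = 65·80 + 7·31 = 82
h_123 = 65·82 + 7·80 = 70
h_124 = 65·70 + 7·82 = 80
h_125 = 65·80 + 7·70 = 64
h_126 = 65·64 + 7·80 = 64
h_127 = 65·64 + 7·64 = 49
h_128 = 65·49 + 7·64 = 44
h_129 = 65·44 + 7·49 = 2
h_130 = 65·2 + 7·44 = 50
h_131 = 65·50 + 7·2 = 63
h_132 = 65·63 + 7·50 = 80
h_133 = 65·80 + 7·63 = 15
h_134 = 65·15 + 7·80 = 80
h_135 = 65·80 + 7·15 = 67
h_136 = 65·67 + 7·80 = 65
h_137 = 65·65 + 7·67 = 38
h_138 = 65·38 + 7·65 = 15
h_139 = 65·15 + 7·38 = 77
h_140 = 65·77 + 7·15 = 66
h_141 = 65·66 + 7·77 = 76
h_142 = 65·76 + 7·66 = 67
h_143 = 65·67 + 7·76 = 37
h_144 = 65·37 + 7·67 = 61
h_145 = 65·61 + 7·37 = 53
h_146 = 65·53 + 7·61 = 89
h_147 = 65·89 + 7·53 = 45
h_148 = 65·45 + 7·89 = 56
h_149 = 65·56 + 7·45 = 75
h_150 = 65·75 + 7·56 = 29
h_151 = 65·29 + 7·75 = 82
h_152 = 65·82 + 7·29 = 4
h_153 = 65·4 + 7·82 = 58
h_154 = 65·58 + 7·4 = 15
h_155 = 65·15 + 7·58 = 23
h_156 = 65·23 + 7·15 = 48
h_157 = 65·48 + 7·23 = 80
h_158 = 65·80 + 7·48 = 7
h_159 = 65·7 + 7·80 = 45
h_160 = 65·45 + 7·7 = 64
h_161 = 65·64 + 7·45 = 13
h_162 = 65·13 + 7·64 = 32
h_163 = 65·32 + 7·13 = 37
h_164 = 65·37 + 7·32 = 10
h_165 = 65·10 + 7·37 = 36
h_166 = 65·36 + 7·10 = 82
h_167 = 65·82 + 7·36 = 53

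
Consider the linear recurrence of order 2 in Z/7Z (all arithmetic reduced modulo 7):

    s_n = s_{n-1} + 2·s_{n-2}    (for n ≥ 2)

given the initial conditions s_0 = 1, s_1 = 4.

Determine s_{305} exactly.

5

s_2 = 1·4 + 2·1 = 6
s_3 = 1·6 + 2·4 = 0
s_4 = 1·0 + 2·6 = 5
s_5 = 1·5 + 2·0 = 5
s_6 = 1·5 + 2·5 = 1
s_7 = 1·1 + 2·5 = 4
(s_6, s_7) = (1, 4) = (s_0, s_1), so the sequence has period 6.
305 ≡ 5 (mod 6), hence s_305 = s_5 = 5.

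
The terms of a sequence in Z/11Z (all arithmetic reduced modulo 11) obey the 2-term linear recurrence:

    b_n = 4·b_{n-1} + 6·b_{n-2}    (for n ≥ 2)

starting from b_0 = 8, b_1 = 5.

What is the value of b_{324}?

2

b_2 = 4·5 + 6·8 = 2
b_3 = 4·2 + 6·5 = 5
b_4 = 4·5 + 6·2 = 10
b_5 = 4·10 + 6·5 = 4
b_6 = 4·4 + 6·10 = 10
b_7 = 4·10 + 6·4 = 9
b_8 = 4·9 + 6·10 = 8
b_9 = 4·8 + 6·9 = 9
b_10 = 4·9 + 6·8 = 7
b_11 = 4·7 + 6·9 = 5
b_12 = 4·5 + 6·7 = 7
b_13 = 4·7 + 6·5 = 3
b_14 = 4·3 + 6·7 = 10
b_15 = 4·10 + 6·3 = 3
b_16 = 4·3 + 6·10 = 6
b_17 = 4·6 + 6·3 = 9
b_18 = 4·9 + 6·6 = 6
b_19 = 4·6 + 6·9 = 1
b_20 = 4·1 + 6·6 = 7
b_21 = 4·7 + 6·1 = 1
b_22 = 4·1 + 6·7 = 2
b_23 = 4·2 + 6·1 = 3
b_24 = 4·3 + 6·2 = 2
b_25 = 4·2 + 6·3 = 4
b_26 = 4·4 + 6·2 = 6
b_27 = 4·6 + 6·4 = 4
b_28 = 4·4 + 6·6 = 8
b_29 = 4·8 + 6·4 = 1
b_30 = 4·1 + 6·8 = 8
b_31 = 4·8 + 6·1 = 5
(b_30, b_31) = (8, 5) = (b_0, b_1), so the sequence has period 30.
324 ≡ 24 (mod 30), hence b_324 = b_24 = 2.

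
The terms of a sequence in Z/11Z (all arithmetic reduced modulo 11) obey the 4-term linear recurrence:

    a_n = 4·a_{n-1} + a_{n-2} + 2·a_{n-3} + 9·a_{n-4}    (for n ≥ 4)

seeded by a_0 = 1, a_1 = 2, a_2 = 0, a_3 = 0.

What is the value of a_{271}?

a_4 = 4·0 + 1·0 + 2·2 + 9·1 = 2
a_5 = 4·2 + 1·0 + 2·0 + 9·2 = 4
a_6 = 4·4 + 1·2 + 2·0 + 9·0 = 7
a_7 = 4·7 + 1·4 + 2·2 + 9·0 = 3
a_8 = 4·3 + 1·7 + 2·4 + 9·2 = 1
a_9 = 4·1 + 1·3 + 2·7 + 9·4 = 2
a_10 = 4·2 + 1·1 + 2·3 + 9·7 = 1
a_11 = 4·1 + 1·2 + 2·1 + 9·3 = 2
a_12 = 4·2 + 1·1 + 2·2 + 9·1 = 0
a_13 = 4·0 + 1·2 + 2·1 + 9·2 = 0
(a_10, a_11, a_12, a_13) = (1, 2, 0, 0) = (a_0, a_1, a_2, a_3), so the sequence has period 10.
271 ≡ 1 (mod 10), hence a_271 = a_1 = 2.

2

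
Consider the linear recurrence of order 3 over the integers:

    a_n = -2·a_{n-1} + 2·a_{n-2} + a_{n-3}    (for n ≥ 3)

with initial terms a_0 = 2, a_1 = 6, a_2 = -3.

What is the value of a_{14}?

a_3 = -2·-3 + 2·6 + 1·2 = 20
a_4 = -2·20 + 2·-3 + 1·6 = -40
a_5 = -2·-40 + 2·20 + 1·-3 = 117
a_6 = -2·117 + 2·-40 + 1·20 = -294
a_7 = -2·-294 + 2·117 + 1·-40 = 782
a_8 = -2·782 + 2·-294 + 1·117 = -2035
a_9 = -2·-2035 + 2·782 + 1·-294 = 5340
a_10 = -2·5340 + 2·-2035 + 1·782 = -13968
a_11 = -2·-13968 + 2·5340 + 1·-2035 = 36581
a_12 = -2·36581 + 2·-13968 + 1·5340 = -95758
a_13 = -2·-95758 + 2·36581 + 1·-13968 = 250710
a_14 = -2·250710 + 2·-95758 + 1·36581 = -656355

-656355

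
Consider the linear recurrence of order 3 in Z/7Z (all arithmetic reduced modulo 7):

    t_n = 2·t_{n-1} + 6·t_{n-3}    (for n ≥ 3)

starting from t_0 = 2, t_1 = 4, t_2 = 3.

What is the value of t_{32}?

t_3 = 2·3 + 0·4 + 6·2 = 4
t_4 = 2·4 + 0·3 + 6·4 = 4
t_5 = 2·4 + 0·4 + 6·3 = 5
t_6 = 2·5 + 0·4 + 6·4 = 6
t_7 = 2·6 + 0·5 + 6·4 = 1
t_8 = 2·1 + 0·6 + 6·5 = 4
t_9 = 2·4 + 0·1 + 6·6 = 2
t_10 = 2·2 + 0·4 + 6·1 = 3
t_11 = 2·3 + 0·2 + 6·4 = 2
t_12 = 2·2 + 0·3 + 6·2 = 2
t_13 = 2·2 + 0·2 + 6·3 = 1
t_14 = 2·1 + 0·2 + 6·2 = 0
t_15 = 2·0 + 0·1 + 6·2 = 5
t_16 = 2·5 + 0·0 + 6·1 = 2
t_17 = 2·2 + 0·5 + 6·0 = 4
t_18 = 2·4 + 0·2 + 6·5 = 3
t_19 = 2·3 + 0·4 + 6·2 = 4
t_20 = 2·4 + 0·3 + 6·4 = 4
t_21 = 2·4 + 0·4 + 6·3 = 5
t_22 = 2·5 + 0·4 + 6·4 = 6
t_23 = 2·6 + 0·5 + 6·4 = 1
t_24 = 2·1 + 0·6 + 6·5 = 4
t_25 = 2·4 + 0·1 + 6·6 = 2
t_26 = 2·2 + 0·4 + 6·1 = 3
t_27 = 2·3 + 0·2 + 6·4 = 2
t_28 = 2·2 + 0·3 + 6·2 = 2
t_29 = 2·2 + 0·2 + 6·3 = 1
t_30 = 2·1 + 0·2 + 6·2 = 0
t_31 = 2·0 + 0·1 + 6·2 = 5
t_32 = 2·5 + 0·0 + 6·1 = 2

2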